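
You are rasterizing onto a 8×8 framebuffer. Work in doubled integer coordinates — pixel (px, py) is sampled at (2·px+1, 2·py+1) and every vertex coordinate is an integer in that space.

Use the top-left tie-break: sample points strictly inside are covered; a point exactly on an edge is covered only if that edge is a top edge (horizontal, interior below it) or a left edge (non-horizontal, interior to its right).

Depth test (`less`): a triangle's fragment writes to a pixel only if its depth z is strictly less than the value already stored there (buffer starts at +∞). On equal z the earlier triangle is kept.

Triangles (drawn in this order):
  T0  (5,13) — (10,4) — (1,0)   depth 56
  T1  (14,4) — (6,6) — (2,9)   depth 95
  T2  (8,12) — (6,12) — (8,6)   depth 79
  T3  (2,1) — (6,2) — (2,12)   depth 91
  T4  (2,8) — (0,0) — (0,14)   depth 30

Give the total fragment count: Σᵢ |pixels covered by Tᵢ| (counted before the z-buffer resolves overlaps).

T0:
  2·area = 101  (B↔C swapped to make it positive)
  edge (5, 13)→(1, 0): d=(-4,-13) top-left  bias=+0
  edge (1, 0)→(10, 4): d=(9,4) right/bottom  bias=-1
  edge (10, 4)→(5, 13): d=(-5,9) right/bottom  bias=-1
    (1,0)@(3, 1): e=[22,1,78] → █
    (2,0)@(5, 1): e=[48,-7,60] → ·
    (1,1)@(3, 3): e=[14,19,68] → █
    (2,1)@(5, 3): e=[40,11,50] → █
    (3,1)@(7, 3): e=[66,3,32] → █
    (4,1)@(9, 3): e=[92,-5,14] → ·
    (1,2)@(3, 5): e=[6,37,58] → █
    (4,2)@(9, 5): e=[84,13,4] → █
    (5,2)@(11, 5): e=[110,5,-14] → ·
    (1,3)@(3, 7): e=[-2,55,48] → ·
    (2,3)@(5, 7): e=[24,47,30] → █
    (4,3)@(9, 7): e=[76,31,-6] → ·
    (2,6)@(5, 13): e=[0,101,0] → ·  [on edge]
  covered (13 px):
    · █ · · · · · ·
    · █ █ █ · · · ·
    · █ █ █ █ · · ·
    · · █ █ · · · ·
    · · █ █ · · · ·
    · · █ · · · · ·
    · · · · · · · ·
    · · · · · · · ·
T1:
  2·area = 16  (B↔C swapped to make it positive)
  edge (14, 4)→(2, 9): d=(-12,5) right/bottom  bias=-1
  edge (2, 9)→(6, 6): d=(4,-3) top-left  bias=+0
  edge (6, 6)→(14, 4): d=(8,-2) top-left  bias=+0
    (5,2)@(11, 5): e=[3,11,2] → █
    (6,2)@(13, 5): e=[-7,17,6] → ·
    (2,3)@(5, 7): e=[9,1,6] → █
    (3,3)@(7, 7): e=[-1,7,10] → ·
    (5,3)@(11, 7): e=[-21,19,18] → ·
    (2,4)@(5, 9): e=[-15,9,22] → ·
  covered (2 px):
    · · · · · · · ·
    · · · · · · · ·
    · · · · · █ · ·
    · · █ · · · · ·
    · · · · · · · ·
    · · · · · · · ·
    · · · · · · · ·
    · · · · · · · ·
T2:
  2·area = 12
  edge (8, 12)→(6, 12): d=(-2,0) right/bottom  bias=-1
  edge (6, 12)→(8, 6): d=(2,-6) top-left  bias=+0
  edge (8, 6)→(8, 12): d=(0,6) right/bottom  bias=-1
    (4,1)@(9, 3): e=[18,0,-6] → ·  [on edge]
    (3,4)@(7, 9): e=[6,0,6] → █  [on edge]
    (4,4)@(9, 9): e=[6,12,-6] → ·
    (3,5)@(7, 11): e=[2,4,6] → █
    (4,5)@(9, 11): e=[2,16,-6] → ·
    (3,6)@(7, 13): e=[-2,8,6] → ·
    (2,7)@(5, 15): e=[-6,0,18] → ·  [on edge]
  covered (2 px):
    · · · · · · · ·
    · · · · · · · ·
    · · · · · · · ·
    · · · · · · · ·
    · · · █ · · · ·
    · · · █ · · · ·
    · · · · · · · ·
    · · · · · · · ·
T3:
  2·area = 44
  edge (2, 1)→(6, 2): d=(4,1) right/bottom  bias=-1
  edge (6, 2)→(2, 12): d=(-4,10) right/bottom  bias=-1
  edge (2, 12)→(2, 1): d=(0,-11) top-left  bias=+0
    (1,1)@(3, 3): e=[7,26,11] → █
    (2,1)@(5, 3): e=[5,6,33] → █
    (3,1)@(7, 3): e=[3,-14,55] → ·
    (1,2)@(3, 5): e=[15,18,11] → █
    (2,2)@(5, 5): e=[13,-2,33] → ·
    (1,3)@(3, 7): e=[23,10,11] → █
    (2,3)@(5, 7): e=[21,-10,33] → ·
    (1,4)@(3, 9): e=[31,2,11] → █
    (2,4)@(5, 9): e=[29,-18,33] → ·
    (1,5)@(3, 11): e=[39,-6,11] → ·
  covered (5 px):
    · · · · · · · ·
    · █ █ · · · · ·
    · █ · · · · · ·
    · █ · · · · · ·
    · █ · · · · · ·
    · · · · · · · ·
    · · · · · · · ·
    · · · · · · · ·
T4:
  2·area = 28  (B↔C swapped to make it positive)
  edge (2, 8)→(0, 14): d=(-2,6) right/bottom  bias=-1
  edge (0, 14)→(0, 0): d=(0,-14) top-left  bias=+0
  edge (0, 0)→(2, 8): d=(2,8) right/bottom  bias=-1
    (0,2)@(1, 5): e=[12,14,2] → █
    (1,2)@(3, 5): e=[0,42,-14] → ·  [on edge]
    (0,3)@(1, 7): e=[8,14,6] → █
    (1,3)@(3, 7): e=[-4,42,-10] → ·
    (0,4)@(1, 9): e=[4,14,10] → █
    (1,4)@(3, 9): e=[-8,42,-6] → ·
    (0,5)@(1, 11): e=[0,14,14] → ·  [on edge]
  covered (3 px):
    · · · · · · · ·
    · · · · · · · ·
    █ · · · · · · ·
    █ · · · · · · ·
    █ · · · · · · ·
    · · · · · · · ·
    · · · · · · · ·
    · · · · · · · ·

Answer: 25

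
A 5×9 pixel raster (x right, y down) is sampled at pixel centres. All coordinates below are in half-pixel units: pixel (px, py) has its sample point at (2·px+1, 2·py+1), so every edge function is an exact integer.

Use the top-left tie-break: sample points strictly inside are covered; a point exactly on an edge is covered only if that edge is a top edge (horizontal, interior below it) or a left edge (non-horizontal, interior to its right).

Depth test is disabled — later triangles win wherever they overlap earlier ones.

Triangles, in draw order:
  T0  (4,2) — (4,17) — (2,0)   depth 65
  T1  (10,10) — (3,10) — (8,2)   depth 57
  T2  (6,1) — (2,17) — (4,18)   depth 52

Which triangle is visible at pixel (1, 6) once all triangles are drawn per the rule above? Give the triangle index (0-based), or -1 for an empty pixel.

T0:
  2·area = 30
  edge (4, 2)→(4, 17): d=(0,15) right/bottom  bias=-1
  edge (4, 17)→(2, 0): d=(-2,-17) top-left  bias=+0
  edge (2, 0)→(4, 2): d=(2,2) right/bottom  bias=-1
    (1,0)@(3, 1): e=[15,15,0] → ·  [on edge]
    (1,1)@(3, 3): e=[15,11,4] → █
    (2,1)@(5, 3): e=[-15,45,0] → ·  [on edge]
    (1,2)@(3, 5): e=[15,7,8] → █
    (2,2)@(5, 5): e=[-15,41,4] → ·
    (3,2)@(7, 5): e=[-45,75,0] → ·  [on edge]
    (1,3)@(3, 7): e=[15,3,12] → █
    (2,3)@(5, 7): e=[-15,37,8] → ·
    (4,3)@(9, 7): e=[-75,105,0] → ·  [on edge]
    (1,4)@(3, 9): e=[15,-1,16] → ·
  covered (3 px):
    · · · · ·
    · █ · · ·
    · █ · · ·
    · █ · · ·
    · · · · ·
    · · · · ·
    · · · · ·
    · · · · ·
    · · · · ·
T1:
  2·area = 56
  edge (10, 10)→(3, 10): d=(-7,0) right/bottom  bias=-1
  edge (3, 10)→(8, 2): d=(5,-8) top-left  bias=+0
  edge (8, 2)→(10, 10): d=(2,8) right/bottom  bias=-1
    (3,2)@(7, 5): e=[35,7,14] → █
    (4,2)@(9, 5): e=[35,23,-2] → ·
    (2,3)@(5, 7): e=[21,1,34] → █
    (4,3)@(9, 7): e=[21,33,2] → █
    (2,4)@(5, 9): e=[7,11,38] → █
    (2,5)@(5, 11): e=[-7,21,42] → ·
    (3,5)@(7, 11): e=[-7,37,26] → ·
    (4,5)@(9, 11): e=[-7,53,10] → ·
  covered (7 px):
    · · · · ·
    · · · · ·
    · · · █ ·
    · · █ █ █
    · · █ █ █
    · · · · ·
    · · · · ·
    · · · · ·
    · · · · ·
T2:
  2·area = 36  (B↔C swapped to make it positive)
  edge (6, 1)→(4, 18): d=(-2,17) right/bottom  bias=-1
  edge (4, 18)→(2, 17): d=(-2,-1) top-left  bias=+0
  edge (2, 17)→(6, 1): d=(4,-16) top-left  bias=+0
    (2,2)@(5, 5): e=[9,27,0] → █  [on edge]
    (3,2)@(7, 5): e=[-25,29,32] → ·
    (2,3)@(5, 7): e=[5,23,8] → █
    (3,3)@(7, 7): e=[-29,25,40] → ·
    (2,4)@(5, 9): e=[1,19,16] → █
    (3,4)@(7, 9): e=[-33,21,48] → ·
    (2,5)@(5, 11): e=[-3,15,24] → ·
    (1,6)@(3, 13): e=[27,9,0] → █  [on edge]
    (2,6)@(5, 13): e=[-7,11,32] → ·
    (1,7)@(3, 15): e=[23,5,8] → █
    (2,7)@(5, 15): e=[-11,7,40] → ·
    (1,8)@(3, 17): e=[19,1,16] → █
  covered (6 px):
    · · · · ·
    · · · · ·
    · · █ · ·
    · · █ · ·
    · · █ · ·
    · · · · ·
    · █ · · ·
    · █ · · ·
    · █ · · ·

Z-buffer (winner per pixel, '.' = empty):
  . . . . .
  . 0 . . .
  . 0 2 1 .
  . 0 2 1 1
  . . 2 1 1
  . . . . .
  . 2 . . .
  . 2 . . .
  . 2 . . .

Final: 2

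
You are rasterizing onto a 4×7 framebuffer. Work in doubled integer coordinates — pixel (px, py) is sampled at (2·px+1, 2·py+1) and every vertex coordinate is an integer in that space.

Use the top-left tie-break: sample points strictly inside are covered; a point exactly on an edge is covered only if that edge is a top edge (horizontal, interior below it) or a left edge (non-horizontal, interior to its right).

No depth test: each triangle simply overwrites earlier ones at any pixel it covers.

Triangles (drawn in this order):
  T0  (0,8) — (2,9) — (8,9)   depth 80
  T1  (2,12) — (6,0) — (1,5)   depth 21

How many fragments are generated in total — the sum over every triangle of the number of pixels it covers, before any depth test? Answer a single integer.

T0:
  2·area = 6  (B↔C swapped to make it positive)
  edge (0, 8)→(8, 9): d=(8,1) right/bottom  bias=-1
  edge (8, 9)→(2, 9): d=(-6,0) right/bottom  bias=-1
  edge (2, 9)→(0, 8): d=(-2,-1) top-left  bias=+0
    (0,4)@(1, 9): e=[7,0,-1] → ·  [on edge]
    (1,4)@(3, 9): e=[5,0,1] → ·  [on edge]
    (2,4)@(5, 9): e=[3,0,3] → ·  [on edge]
    (3,4)@(7, 9): e=[1,0,5] → ·  [on edge]
  covered (0 px):
    · · · ·
    · · · ·
    · · · ·
    · · · ·
    · · · ·
    · · · ·
    · · · ·
T1:
  2·area = 40  (B↔C swapped to make it positive)
  edge (2, 12)→(1, 5): d=(-1,-7) top-left  bias=+0
  edge (1, 5)→(6, 0): d=(5,-5) top-left  bias=+0
  edge (6, 0)→(2, 12): d=(-4,12) right/bottom  bias=-1
    (2,0)@(5, 1): e=[32,0,8] → #  [on edge]
    (3,0)@(7, 1): e=[46,10,-16] → ·
    (1,1)@(3, 3): e=[16,0,24] → #  [on edge]
    (2,1)@(5, 3): e=[30,10,0] → ·  [on edge]
    (0,2)@(1, 5): e=[0,0,40] → #  [on edge]
    (2,2)@(5, 5): e=[28,20,-8] → ·
    (0,3)@(1, 7): e=[-2,10,32] → ·
    (1,3)@(3, 7): e=[12,20,8] → #
    (2,3)@(5, 7): e=[26,30,-16] → ·
    (1,4)@(3, 9): e=[10,30,0] → ·  [on edge]
  covered (5 px):
    · · # ·
    · # · ·
    # # · ·
    · # · ·
    · · · ·
    · · · ·
    · · · ·

Answer: 5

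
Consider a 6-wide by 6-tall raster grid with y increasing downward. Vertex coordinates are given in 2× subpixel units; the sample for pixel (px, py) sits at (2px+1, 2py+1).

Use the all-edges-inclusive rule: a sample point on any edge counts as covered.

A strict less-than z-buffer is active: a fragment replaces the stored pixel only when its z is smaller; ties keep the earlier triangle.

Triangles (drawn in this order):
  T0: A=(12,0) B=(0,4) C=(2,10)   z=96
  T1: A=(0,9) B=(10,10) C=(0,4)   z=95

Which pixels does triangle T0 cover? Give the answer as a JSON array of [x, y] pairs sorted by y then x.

T0:
  2·area = 80  (B↔C swapped to make it positive)
  edge (12, 0)→(2, 10): d=(-10,10) inclusive
  edge (2, 10)→(0, 4): d=(-2,-6) inclusive
  edge (0, 4)→(12, 0): d=(12,-4) inclusive
    (4,0)@(9, 1): e=[20,60,0] → #  [on edge]
    (5,0)@(11, 1): e=[0,72,8] → #  [on edge]
    (1,1)@(3, 3): e=[60,20,0] → #  [on edge]
    (2,1)@(5, 3): e=[40,32,8] → #
    (3,1)@(7, 3): e=[20,44,16] → #
    (4,1)@(9, 3): e=[0,56,24] → #  [on edge]
    (5,1)@(11, 3): e=[-20,68,32] → ·
    (0,2)@(1, 5): e=[60,4,16] → #
    (3,2)@(7, 5): e=[0,40,40] → #  [on edge]
    (4,2)@(9, 5): e=[-20,52,48] → ·
    (0,3)@(1, 7): e=[40,0,40] → #  [on edge]
    (2,3)@(5, 7): e=[0,24,56] → #  [on edge]
    (1,4)@(3, 9): e=[0,8,72] → #  [on edge]
    (0,5)@(1, 11): e=[0,-8,88] → ·  [on edge]
  covered (14 px):
    · · · · # #
    · # # # # ·
    # # # # · ·
    # # # · · ·
    · # · · · ·
    · · · · · ·
T1:
  2·area = 50  (B↔C swapped to make it positive)
  edge (0, 9)→(0, 4): d=(0,-5) inclusive
  edge (0, 4)→(10, 10): d=(10,6) inclusive
  edge (10, 10)→(0, 9): d=(-10,-1) inclusive
    (0,2)@(1, 5): e=[5,4,41] → #
    (1,2)@(3, 5): e=[15,-8,43] → ·
    (0,3)@(1, 7): e=[5,24,21] → #
    (1,3)@(3, 7): e=[15,12,23] → #
    (2,3)@(5, 7): e=[25,0,25] → #  [on edge]
    (3,3)@(7, 7): e=[35,-12,27] → ·
    (0,4)@(1, 9): e=[5,44,1] → #
    (3,4)@(7, 9): e=[35,8,7] → #
    (4,4)@(9, 9): e=[45,-4,9] → ·
    (0,5)@(1, 11): e=[5,64,-19] → ·
    (1,5)@(3, 11): e=[15,52,-17] → ·
    (2,5)@(5, 11): e=[25,40,-15] → ·
  covered (8 px):
    · · · · · ·
    · · · · · ·
    # · · · · ·
    # # # · · ·
    # # # # · ·
    · · · · · ·

Final: [[4,0],[5,0],[1,1],[2,1],[3,1],[4,1],[0,2],[1,2],[2,2],[3,2],[0,3],[1,3],[2,3],[1,4]]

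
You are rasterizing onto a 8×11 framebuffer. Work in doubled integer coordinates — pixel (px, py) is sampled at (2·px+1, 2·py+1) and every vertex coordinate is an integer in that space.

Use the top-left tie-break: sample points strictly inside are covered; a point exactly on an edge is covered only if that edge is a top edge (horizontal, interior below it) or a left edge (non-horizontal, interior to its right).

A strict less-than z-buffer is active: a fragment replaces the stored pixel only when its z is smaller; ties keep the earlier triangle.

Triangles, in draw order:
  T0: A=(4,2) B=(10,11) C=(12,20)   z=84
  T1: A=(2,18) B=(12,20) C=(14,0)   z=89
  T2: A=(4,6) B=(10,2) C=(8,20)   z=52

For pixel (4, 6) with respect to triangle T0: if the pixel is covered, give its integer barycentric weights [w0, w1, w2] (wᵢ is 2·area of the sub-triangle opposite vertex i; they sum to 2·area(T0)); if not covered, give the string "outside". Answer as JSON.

T0:
  2·area = 36
  edge (4, 2)→(10, 11): d=(6,9) right/bottom  bias=-1
  edge (10, 11)→(12, 20): d=(2,9) right/bottom  bias=-1
  edge (12, 20)→(4, 2): d=(-8,-18) top-left  bias=+0
    (3,3)@(7, 7): e=[3,19,14] → X
    (4,3)@(9, 7): e=[-15,1,50] → .
    (3,4)@(7, 9): e=[15,23,-2] → .
    (4,5)@(9, 11): e=[9,9,18] → X
    (5,5)@(11, 11): e=[-9,-9,54] → .
    (4,6)@(9, 13): e=[21,13,2] → X
    (5,6)@(11, 13): e=[3,-5,38] → .
    (4,7)@(9, 15): e=[33,17,-14] → .
    (5,8)@(11, 17): e=[27,3,6] → X
    (6,8)@(13, 17): e=[9,-15,42] → .
    (5,9)@(11, 19): e=[39,7,-10] → .
  covered (4 px):
    . . . . . . . .
    . . . . . . . .
    . . . . . . . .
    . . . X . . . .
    . . . . . . . .
    . . . . X . . .
    . . . . X . . .
    . . . . . . . .
    . . . . . X . .
    . . . . . . . .
    . . . . . . . .
T1:
  2·area = 204  (B↔C swapped to make it positive)
  edge (2, 18)→(14, 0): d=(12,-18) top-left  bias=+0
  edge (14, 0)→(12, 20): d=(-2,20) right/bottom  bias=-1
  edge (12, 20)→(2, 18): d=(-10,-2) top-left  bias=+0
    (6,1)@(13, 3): e=[18,14,172] → X
    (7,1)@(15, 3): e=[54,-26,176] → .
    (5,2)@(11, 5): e=[6,50,148] → X
    (7,2)@(15, 5): e=[78,-30,156] → .
    (5,3)@(11, 7): e=[30,46,128] → X
    (7,3)@(15, 7): e=[102,-34,136] → .
    (4,4)@(9, 9): e=[18,82,104] → X
    (7,4)@(15, 9): e=[126,-38,116] → .
    (3,5)@(7, 11): e=[6,118,80] → X
    (6,5)@(13, 11): e=[114,-2,92] → .
    (3,6)@(7, 13): e=[30,114,60] → X
    (6,6)@(13, 13): e=[138,-6,72] → .
    (3,9)@(7, 19): e=[102,102,0] → X  [on edge]
  covered (26 px):
    . . . . . . . .
    . . . . . . X .
    . . . . . X X .
    . . . . . X X .
    . . . . X X X .
    . . . X X X . .
    . . . X X X . .
    . . X X X X . .
    . X X X X X . .
    . . . X X X . .
    . . . . . . . .
T2:
  2·area = 100
  edge (4, 6)→(10, 2): d=(6,-4) top-left  bias=+0
  edge (10, 2)→(8, 20): d=(-2,18) right/bottom  bias=-1
  edge (8, 20)→(4, 6): d=(-4,-14) top-left  bias=+0
    (4,1)@(9, 3): e=[2,16,82] → X
    (5,1)@(11, 3): e=[10,-20,110] → .
    (3,2)@(7, 5): e=[6,48,46] → X
    (5,2)@(11, 5): e=[22,-24,102] → .
    (2,3)@(5, 7): e=[10,80,10] → X
    (5,3)@(11, 7): e=[34,-28,94] → .
    (2,4)@(5, 9): e=[22,76,2] → X
    (5,4)@(11, 9): e=[46,-32,86] → .
    (2,5)@(5, 11): e=[34,72,-6] → .
    (3,5)@(7, 11): e=[42,36,22] → X
    (4,5)@(9, 11): e=[50,0,50] → .  [on edge]
    (3,6)@(7, 13): e=[54,32,14] → X
  covered (12 px):
    . . . . . . . .
    . . . . X . . .
    . . . X X . . .
    . . X X X . . .
    . . X X X . . .
    . . . X . . . .
    . . . X . . . .
    . . . X . . . .
    . . . . . . . .
    . . . . . . . .
    . . . . . . . .

Answer: [13,2,21]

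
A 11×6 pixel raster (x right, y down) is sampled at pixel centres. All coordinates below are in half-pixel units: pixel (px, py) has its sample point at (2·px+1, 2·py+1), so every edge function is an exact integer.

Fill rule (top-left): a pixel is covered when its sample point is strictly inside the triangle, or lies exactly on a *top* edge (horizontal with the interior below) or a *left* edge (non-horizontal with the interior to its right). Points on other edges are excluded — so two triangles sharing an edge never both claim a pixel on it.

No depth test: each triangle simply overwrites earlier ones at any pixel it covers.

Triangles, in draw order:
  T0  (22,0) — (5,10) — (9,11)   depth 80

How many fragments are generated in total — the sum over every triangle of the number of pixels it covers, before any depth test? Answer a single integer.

T0:
  2·area = 57  (B↔C swapped to make it positive)
  edge (22, 0)→(9, 11): d=(-13,11) right/bottom  bias=-1
  edge (9, 11)→(5, 10): d=(-4,-1) top-left  bias=+0
  edge (5, 10)→(22, 0): d=(17,-10) top-left  bias=+0
    (8,1)@(17, 3): e=[16,40,1] → #
    (9,1)@(19, 3): e=[-6,42,21] → ·
    (7,2)@(15, 5): e=[12,30,15] → #
    (8,2)@(17, 5): e=[-10,32,35] → ·
    (5,3)@(11, 7): e=[30,18,9] → #
    (6,3)@(13, 7): e=[8,20,29] → #
    (7,3)@(15, 7): e=[-14,22,49] → ·
    (0,4)@(1, 9): e=[114,0,-57] → ·  [on edge]
    (3,4)@(7, 9): e=[48,6,3] → #
    (4,4)@(9, 9): e=[26,8,23] → #
    (6,4)@(13, 9): e=[-18,12,63] → ·
    (3,5)@(7, 11): e=[22,-2,37] → ·
    (4,5)@(9, 11): e=[0,0,57] → ·  [on edge]
  covered (7 px):
    · · · · · · · · · · ·
    · · · · · · · · # · ·
    · · · · · · · # · · ·
    · · · · · # # · · · ·
    · · · # # # · · · · ·
    · · · · · · · · · · ·

Answer: 7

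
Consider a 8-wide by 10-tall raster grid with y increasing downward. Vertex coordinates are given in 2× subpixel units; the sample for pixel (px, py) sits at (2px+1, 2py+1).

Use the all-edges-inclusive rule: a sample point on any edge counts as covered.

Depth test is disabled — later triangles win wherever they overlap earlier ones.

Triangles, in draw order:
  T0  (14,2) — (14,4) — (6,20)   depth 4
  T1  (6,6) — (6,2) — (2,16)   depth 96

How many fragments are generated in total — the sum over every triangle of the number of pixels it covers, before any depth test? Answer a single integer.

T0:
  2·area = 16
  edge (14, 2)→(14, 4): d=(0,2) inclusive
  edge (14, 4)→(6, 20): d=(-8,16) inclusive
  edge (6, 20)→(14, 2): d=(8,-18) inclusive
    (6,2)@(13, 5): e=[2,8,6] → #
    (7,2)@(15, 5): e=[-2,-24,42] → ·
    (6,3)@(13, 7): e=[2,-8,22] → ·
    (5,4)@(11, 9): e=[6,8,2] → #
    (6,4)@(13, 9): e=[2,-24,38] → ·
    (5,5)@(11, 11): e=[6,-8,18] → ·
  covered (2 px):
    · · · · · · · ·
    · · · · · · · ·
    · · · · · · # ·
    · · · · · · · ·
    · · · · · # · ·
    · · · · · · · ·
    · · · · · · · ·
    · · · · · · · ·
    · · · · · · · ·
    · · · · · · · ·
T1:
  2·area = 16  (B↔C swapped to make it positive)
  edge (6, 6)→(2, 16): d=(-4,10) inclusive
  edge (2, 16)→(6, 2): d=(4,-14) inclusive
  edge (6, 2)→(6, 6): d=(0,4) inclusive
    (2,3)@(5, 7): e=[6,6,4] → #
    (3,3)@(7, 7): e=[-14,34,-4] → ·
    (2,4)@(5, 9): e=[-2,14,4] → ·
    (1,6)@(3, 13): e=[2,2,12] → #
    (2,6)@(5, 13): e=[-18,30,4] → ·
    (1,7)@(3, 15): e=[-6,10,12] → ·
  covered (2 px):
    · · · · · · · ·
    · · · · · · · ·
    · · · · · · · ·
    · · # · · · · ·
    · · · · · · · ·
    · · · · · · · ·
    · # · · · · · ·
    · · · · · · · ·
    · · · · · · · ·
    · · · · · · · ·

Answer: 4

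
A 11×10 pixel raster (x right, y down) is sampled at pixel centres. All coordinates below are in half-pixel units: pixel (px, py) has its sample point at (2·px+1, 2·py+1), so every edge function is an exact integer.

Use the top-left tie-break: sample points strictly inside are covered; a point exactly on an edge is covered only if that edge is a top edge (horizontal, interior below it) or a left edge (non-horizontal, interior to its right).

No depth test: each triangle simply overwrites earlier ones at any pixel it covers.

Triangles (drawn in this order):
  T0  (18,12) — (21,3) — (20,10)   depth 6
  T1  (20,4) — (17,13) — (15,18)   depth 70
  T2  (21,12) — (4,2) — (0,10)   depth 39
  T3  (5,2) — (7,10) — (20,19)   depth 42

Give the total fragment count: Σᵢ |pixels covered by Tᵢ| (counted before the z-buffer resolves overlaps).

T0:
  2·area = 12
  edge (18, 12)→(21, 3): d=(3,-9) top-left  bias=+0
  edge (21, 3)→(20, 10): d=(-1,7) right/bottom  bias=-1
  edge (20, 10)→(18, 12): d=(-2,2) right/bottom  bias=-1
    (10,1)@(21, 3): e=[0,0,12] → ·  [on edge]
    (9,4)@(19, 9): e=[0,8,4] → █  [on edge]
    (10,4)@(21, 9): e=[18,-6,0] → ·  [on edge]
    (9,5)@(19, 11): e=[6,6,0] → ·  [on edge]
    (8,6)@(17, 13): e=[-6,18,0] → ·  [on edge]
    (7,7)@(15, 15): e=[-18,30,0] → ·  [on edge]
    (8,7)@(17, 15): e=[0,16,-4] → ·  [on edge]
    (6,8)@(13, 17): e=[-30,42,0] → ·  [on edge]
    (9,8)@(19, 17): e=[24,0,-12] → ·  [on edge]
    (5,9)@(11, 19): e=[-42,54,0] → ·  [on edge]
  covered (1 px):
    · · · · · · · · · · ·
    · · · · · · · · · · ·
    · · · · · · · · · · ·
    · · · · · · · · · · ·
    · · · · · · · · · █ ·
    · · · · · · · · · · ·
    · · · · · · · · · · ·
    · · · · · · · · · · ·
    · · · · · · · · · · ·
    · · · · · · · · · · ·
T1:
  2·area = 3
  edge (20, 4)→(17, 13): d=(-3,9) right/bottom  bias=-1
  edge (17, 13)→(15, 18): d=(-2,5) right/bottom  bias=-1
  edge (15, 18)→(20, 4): d=(5,-14) top-left  bias=+0
    (10,0)@(21, 1): e=[0,4,-1] → ·  [on edge]
    (10,1)@(21, 3): e=[-6,0,9] → ·  [on edge]
    (9,3)@(19, 7): e=[0,2,1] → ·  [on edge]
    (8,6)@(17, 13): e=[0,0,3] → ·  [on edge]
    (7,9)@(15, 19): e=[0,-2,5] → ·  [on edge]
  covered (0 px):
    · · · · · · · · · · ·
    · · · · · · · · · · ·
    · · · · · · · · · · ·
    · · · · · · · · · · ·
    · · · · · · · · · · ·
    · · · · · · · · · · ·
    · · · · · · · · · · ·
    · · · · · · · · · · ·
    · · · · · · · · · · ·
    · · · · · · · · · · ·
T2:
  2·area = 176  (B↔C swapped to make it positive)
  edge (21, 12)→(0, 10): d=(-21,-2) top-left  bias=+0
  edge (0, 10)→(4, 2): d=(4,-8) top-left  bias=+0
  edge (4, 2)→(21, 12): d=(17,10) right/bottom  bias=-1
    (2,1)@(5, 3): e=[157,12,7] → █
    (3,1)@(7, 3): e=[161,28,-13] → ·
    (1,2)@(3, 5): e=[111,4,61] → █
    (3,2)@(7, 5): e=[119,36,21] → █
    (4,2)@(9, 5): e=[123,52,1] → █
    (5,2)@(11, 5): e=[127,68,-19] → ·
    (1,3)@(3, 7): e=[69,12,95] → █
    (5,3)@(11, 7): e=[85,76,15] → █
    (6,3)@(13, 7): e=[89,92,-5] → ·
    (0,4)@(1, 9): e=[23,4,149] → █
    (6,4)@(13, 9): e=[47,100,29] → █
    (7,4)@(15, 9): e=[51,116,9] → █
  covered (23 px):
    · · · · · · · · · · ·
    · · █ · · · · · · · ·
    · █ █ █ █ · · · · · ·
    · █ █ █ █ █ · · · · ·
    █ █ █ █ █ █ █ █ · · ·
    · · · · · █ █ █ █ █ ·
    · · · · · · · · · · ·
    · · · · · · · · · · ·
    · · · · · · · · · · ·
    · · · · · · · · · · ·
T3:
  2·area = 86  (B↔C swapped to make it positive)
  edge (5, 2)→(20, 19): d=(15,17) right/bottom  bias=-1
  edge (20, 19)→(7, 10): d=(-13,-9) top-left  bias=+0
  edge (7, 10)→(5, 2): d=(-2,-8) top-left  bias=+0
    (3,2)@(7, 5): e=[11,65,10] → █
    (4,2)@(9, 5): e=[-23,83,26] → ·
    (3,3)@(7, 7): e=[41,39,6] → █
    (4,3)@(9, 7): e=[7,57,22] → █
    (5,3)@(11, 7): e=[-27,75,38] → ·
    (3,4)@(7, 9): e=[71,13,2] → █
    (5,4)@(11, 9): e=[3,49,34] → █
    (6,4)@(13, 9): e=[-31,67,50] → ·
    (3,5)@(7, 11): e=[101,-13,-2] → ·
    (4,5)@(9, 11): e=[67,5,14] → █
    (6,5)@(13, 11): e=[-1,41,46] → ·
    (4,6)@(9, 13): e=[97,-21,10] → ·
  covered (10 px):
    · · · · · · · · · · ·
    · · · · · · · · · · ·
    · · · █ · · · · · · ·
    · · · █ █ · · · · · ·
    · · · █ █ █ · · · · ·
    · · · · █ █ · · · · ·
    · · · · · · █ · · · ·
    · · · · · · · █ · · ·
    · · · · · · · · · · ·
    · · · · · · · · · · ·

Result: 34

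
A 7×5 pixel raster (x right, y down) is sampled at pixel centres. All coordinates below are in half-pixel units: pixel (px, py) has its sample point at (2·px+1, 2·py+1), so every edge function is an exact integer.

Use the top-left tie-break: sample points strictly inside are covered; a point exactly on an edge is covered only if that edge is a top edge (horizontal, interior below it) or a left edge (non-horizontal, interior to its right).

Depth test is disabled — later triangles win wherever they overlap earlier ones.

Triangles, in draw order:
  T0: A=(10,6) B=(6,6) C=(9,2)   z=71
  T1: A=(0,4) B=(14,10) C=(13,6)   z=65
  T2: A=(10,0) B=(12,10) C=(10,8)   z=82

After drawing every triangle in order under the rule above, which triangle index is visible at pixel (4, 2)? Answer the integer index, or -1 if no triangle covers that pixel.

T0:
  2·area = 16
  edge (10, 6)→(6, 6): d=(-4,0) right/bottom  bias=-1
  edge (6, 6)→(9, 2): d=(3,-4) top-left  bias=+0
  edge (9, 2)→(10, 6): d=(1,4) right/bottom  bias=-1
    (4,1)@(9, 3): e=[12,3,1] → X
    (5,1)@(11, 3): e=[12,11,-7] → .
    (3,2)@(7, 5): e=[4,1,11] → X
    (5,2)@(11, 5): e=[4,17,-5] → .
    (3,3)@(7, 7): e=[-4,7,13] → .
    (4,3)@(9, 7): e=[-4,15,5] → .
  covered (3 px):
    . . . . . . .
    . . . . X . .
    . . . X X . .
    . . . . . . .
    . . . . . . .
T1:
  2·area = 50  (B↔C swapped to make it positive)
  edge (0, 4)→(13, 6): d=(13,2) right/bottom  bias=-1
  edge (13, 6)→(14, 10): d=(1,4) right/bottom  bias=-1
  edge (14, 10)→(0, 4): d=(-14,-6) top-left  bias=+0
    (1,2)@(3, 5): e=[7,39,4] → X
    (2,2)@(5, 5): e=[3,31,16] → X
    (3,2)@(7, 5): e=[-1,23,28] → .
    (1,3)@(3, 7): e=[33,41,-24] → .
    (2,3)@(5, 7): e=[29,33,-12] → .
    (3,3)@(7, 7): e=[25,25,0] → X  [on edge]
    (4,3)@(9, 7): e=[21,17,12] → X
    (5,3)@(11, 7): e=[17,9,24] → X
    (6,3)@(13, 7): e=[13,1,36] → X
    (3,4)@(7, 9): e=[51,27,-28] → .
    (4,4)@(9, 9): e=[47,19,-16] → .
    (5,4)@(11, 9): e=[43,11,-4] → .
  covered (7 px):
    . . . . . . .
    . . . . . . .
    . X X . . . .
    . . . X X X X
    . . . . . . X
T2:
  2·area = 16
  edge (10, 0)→(12, 10): d=(2,10) right/bottom  bias=-1
  edge (12, 10)→(10, 8): d=(-2,-2) top-left  bias=+0
  edge (10, 8)→(10, 0): d=(0,-8) top-left  bias=+0
    (1,0)@(3, 1): e=[72,0,-56] → .  [on edge]
    (2,1)@(5, 3): e=[56,0,-40] → .  [on edge]
    (3,2)@(7, 5): e=[40,0,-24] → .  [on edge]
    (5,2)@(11, 5): e=[0,8,8] → .  [on edge]
    (4,3)@(9, 7): e=[24,0,-8] → .  [on edge]
    (5,3)@(11, 7): e=[4,4,8] → X
    (6,3)@(13, 7): e=[-16,8,24] → .
    (5,4)@(11, 9): e=[8,0,8] → X  [on edge]
    (6,4)@(13, 9): e=[-12,4,24] → .
  covered (2 px):
    . . . . . . .
    . . . . . . .
    . . . . . . .
    . . . . . X .
    . . . . . X .

Z-buffer (winner per pixel, '.' = empty):
  . . . . . . .
  . . . . 0 . .
  . 1 1 0 0 . .
  . . . 1 1 2 1
  . . . . . 2 1

Result: 0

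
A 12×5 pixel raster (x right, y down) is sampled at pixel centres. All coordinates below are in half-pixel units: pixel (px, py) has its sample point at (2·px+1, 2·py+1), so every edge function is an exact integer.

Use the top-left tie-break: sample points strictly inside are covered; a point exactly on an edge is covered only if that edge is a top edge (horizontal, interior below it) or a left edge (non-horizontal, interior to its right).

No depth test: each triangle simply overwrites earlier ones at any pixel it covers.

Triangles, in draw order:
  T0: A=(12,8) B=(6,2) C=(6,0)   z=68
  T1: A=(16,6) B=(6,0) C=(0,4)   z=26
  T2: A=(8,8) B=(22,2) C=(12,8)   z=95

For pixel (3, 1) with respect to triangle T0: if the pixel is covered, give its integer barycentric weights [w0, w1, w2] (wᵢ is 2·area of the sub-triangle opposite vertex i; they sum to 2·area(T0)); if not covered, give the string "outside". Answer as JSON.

T0:
  2·area = 12
  edge (12, 8)→(6, 2): d=(-6,-6) top-left  bias=+0
  edge (6, 2)→(6, 0): d=(0,-2) top-left  bias=+0
  edge (6, 0)→(12, 8): d=(6,8) right/bottom  bias=-1
    (2,0)@(5, 1): e=[0,-2,14] → .  [on edge]
    (3,1)@(7, 3): e=[0,2,10] → X  [on edge]
    (4,1)@(9, 3): e=[12,6,-6] → .
    (3,2)@(7, 5): e=[-12,2,22] → .
    (4,2)@(9, 5): e=[0,6,6] → X  [on edge]
    (5,2)@(11, 5): e=[12,10,-10] → .
    (4,3)@(9, 7): e=[-12,6,18] → .
    (5,3)@(11, 7): e=[0,10,2] → X  [on edge]
    (6,3)@(13, 7): e=[12,14,-14] → .
    (5,4)@(11, 9): e=[-12,10,14] → .
    (6,4)@(13, 9): e=[0,14,-2] → .  [on edge]
  covered (3 px):
    . . . . . . . . . . . .
    . . . X . . . . . . . .
    . . . . X . . . . . . .
    . . . . . X . . . . . .
    . . . . . . . . . . . .
T1:
  2·area = 76  (B↔C swapped to make it positive)
  edge (16, 6)→(0, 4): d=(-16,-2) top-left  bias=+0
  edge (0, 4)→(6, 0): d=(6,-4) top-left  bias=+0
  edge (6, 0)→(16, 6): d=(10,6) right/bottom  bias=-1
    (2,0)@(5, 1): e=[58,2,16] → X
    (3,0)@(7, 1): e=[62,10,4] → X
    (4,0)@(9, 1): e=[66,18,-8] → .
    (1,1)@(3, 3): e=[22,6,48] → X
    (4,1)@(9, 3): e=[34,30,12] → X
    (5,1)@(11, 3): e=[38,38,0] → .  [on edge]
    (1,2)@(3, 5): e=[-10,18,68] → .
    (2,2)@(5, 5): e=[-6,26,56] → .
    (3,2)@(7, 5): e=[-2,34,44] → .
    (4,2)@(9, 5): e=[2,42,32] → X
    (5,2)@(11, 5): e=[6,50,20] → X
    (6,2)@(13, 5): e=[10,58,8] → X
    (10,4)@(21, 9): e=[-38,114,0] → .  [on edge]
  covered (9 px):
    . . X X . . . . . . . .
    . X X X X . . . . . . .
    . . . . X X X . . . . .
    . . . . . . . . . . . .
    . . . . . . . . . . . .
T2:
  2·area = 24
  edge (8, 8)→(22, 2): d=(14,-6) top-left  bias=+0
  edge (22, 2)→(12, 8): d=(-10,6) right/bottom  bias=-1
  edge (12, 8)→(8, 8): d=(-4,0) right/bottom  bias=-1
    (7,2)@(15, 5): e=[0,12,12] → X  [on edge]
    (8,2)@(17, 5): e=[12,0,12] → .  [on edge]
    (5,3)@(11, 7): e=[4,16,4] → X
    (6,3)@(13, 7): e=[16,4,4] → X
    (7,3)@(15, 7): e=[28,-8,4] → .
    (5,4)@(11, 9): e=[32,-4,-4] → .
    (6,4)@(13, 9): e=[44,-16,-4] → .
  covered (3 px):
    . . . . . . . . . . . .
    . . . . . . . . . . . .
    . . . . . . . X . . . .
    . . . . . X X . . . . .
    . . . . . . . . . . . .

Answer: [2,10,0]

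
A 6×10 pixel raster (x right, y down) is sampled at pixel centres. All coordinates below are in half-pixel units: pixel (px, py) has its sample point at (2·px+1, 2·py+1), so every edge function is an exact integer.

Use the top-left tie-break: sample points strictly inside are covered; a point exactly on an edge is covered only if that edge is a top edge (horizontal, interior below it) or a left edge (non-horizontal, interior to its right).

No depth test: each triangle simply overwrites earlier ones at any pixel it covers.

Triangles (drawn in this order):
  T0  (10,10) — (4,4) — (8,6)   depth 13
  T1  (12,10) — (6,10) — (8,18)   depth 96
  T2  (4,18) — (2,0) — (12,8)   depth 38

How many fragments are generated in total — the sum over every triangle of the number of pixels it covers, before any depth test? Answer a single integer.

T0:
  2·area = 12
  edge (10, 10)→(4, 4): d=(-6,-6) top-left  bias=+0
  edge (4, 4)→(8, 6): d=(4,2) right/bottom  bias=-1
  edge (8, 6)→(10, 10): d=(2,4) right/bottom  bias=-1
    (0,0)@(1, 1): e=[0,-6,18] → ·  [on edge]
    (1,1)@(3, 3): e=[0,-2,14] → ·  [on edge]
    (2,2)@(5, 5): e=[0,2,10] → #  [on edge]
    (3,2)@(7, 5): e=[12,-2,2] → ·
    (2,3)@(5, 7): e=[-12,10,14] → ·
    (3,3)@(7, 7): e=[0,6,6] → #  [on edge]
    (4,3)@(9, 7): e=[12,2,-2] → ·
    (3,4)@(7, 9): e=[-12,14,10] → ·
    (4,4)@(9, 9): e=[0,10,2] → #  [on edge]
    (5,4)@(11, 9): e=[12,6,-6] → ·
    (4,5)@(9, 11): e=[-12,18,6] → ·
    (5,5)@(11, 11): e=[0,14,-2] → ·  [on edge]
  covered (3 px):
    · · · · · ·
    · · · · · ·
    · · # · · ·
    · · · # · ·
    · · · · # ·
    · · · · · ·
    · · · · · ·
    · · · · · ·
    · · · · · ·
    · · · · · ·
T1:
  2·area = 48  (B↔C swapped to make it positive)
  edge (12, 10)→(8, 18): d=(-4,8) right/bottom  bias=-1
  edge (8, 18)→(6, 10): d=(-2,-8) top-left  bias=+0
  edge (6, 10)→(12, 10): d=(6,0) top-left  bias=+0
    (3,5)@(7, 11): e=[36,6,6] → #
    (4,5)@(9, 11): e=[20,22,6] → #
    (5,5)@(11, 11): e=[4,38,6] → #
    (3,6)@(7, 13): e=[28,2,18] → #
    (5,6)@(11, 13): e=[-4,34,18] → ·
    (3,7)@(7, 15): e=[20,-2,30] → ·
    (4,7)@(9, 15): e=[4,14,30] → #
    (5,7)@(11, 15): e=[-12,30,30] → ·
    (4,8)@(9, 17): e=[-4,10,42] → ·
  covered (6 px):
    · · · · · ·
    · · · · · ·
    · · · · · ·
    · · · · · ·
    · · · · · ·
    · · · # # #
    · · · # # ·
    · · · · # ·
    · · · · · ·
    · · · · · ·
T2:
  2·area = 164
  edge (4, 18)→(2, 0): d=(-2,-18) top-left  bias=+0
  edge (2, 0)→(12, 8): d=(10,8) right/bottom  bias=-1
  edge (12, 8)→(4, 18): d=(-8,10) right/bottom  bias=-1
    (1,0)@(3, 1): e=[16,2,146] → #
    (2,0)@(5, 1): e=[52,-14,126] → ·
    (1,1)@(3, 3): e=[12,22,130] → #
    (2,1)@(5, 3): e=[48,6,110] → #
    (3,1)@(7, 3): e=[84,-10,90] → ·
    (1,2)@(3, 5): e=[8,42,114] → #
    (3,2)@(7, 5): e=[80,10,74] → #
    (4,2)@(9, 5): e=[116,-6,54] → ·
    (1,3)@(3, 7): e=[4,62,98] → #
    (4,3)@(9, 7): e=[112,14,38] → #
    (5,3)@(11, 7): e=[148,-2,18] → ·
    (1,4)@(3, 9): e=[0,82,82] → #  [on edge]
  covered (21 px):
    · # · · · ·
    · # # · · ·
    · # # # · ·
    · # # # # ·
    · # # # # #
    · · # # # ·
    · · # # · ·
    · · # · · ·
    · · · · · ·
    · · · · · ·

Result: 30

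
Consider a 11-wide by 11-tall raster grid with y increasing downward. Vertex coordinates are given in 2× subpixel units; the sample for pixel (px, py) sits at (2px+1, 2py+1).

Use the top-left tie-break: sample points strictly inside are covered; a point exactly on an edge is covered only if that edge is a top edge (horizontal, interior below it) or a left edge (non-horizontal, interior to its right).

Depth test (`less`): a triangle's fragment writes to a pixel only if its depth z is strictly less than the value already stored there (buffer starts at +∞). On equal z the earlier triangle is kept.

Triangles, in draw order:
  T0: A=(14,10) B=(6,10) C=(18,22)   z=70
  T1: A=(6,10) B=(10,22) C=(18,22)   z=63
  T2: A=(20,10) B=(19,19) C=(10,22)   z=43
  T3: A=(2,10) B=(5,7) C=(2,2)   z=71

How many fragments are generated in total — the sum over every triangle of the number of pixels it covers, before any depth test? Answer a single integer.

T0:
  2·area = 96  (B↔C swapped to make it positive)
  edge (14, 10)→(18, 22): d=(4,12) right/bottom  bias=-1
  edge (18, 22)→(6, 10): d=(-12,-12) top-left  bias=+0
  edge (6, 10)→(14, 10): d=(8,0) top-left  bias=+0
    (5,0)@(11, 1): e=[0,168,-72] → ·  [on edge]
    (0,2)@(1, 5): e=[136,0,-40] → ·  [on edge]
    (1,3)@(3, 7): e=[120,0,-24] → ·  [on edge]
    (6,3)@(13, 7): e=[0,120,-24] → ·  [on edge]
    (2,4)@(5, 9): e=[104,0,-8] → ·  [on edge]
    (3,5)@(7, 11): e=[88,0,8] → #  [on edge]
    (4,5)@(9, 11): e=[64,24,8] → #
    (5,5)@(11, 11): e=[40,48,8] → #
    (6,5)@(13, 11): e=[16,72,8] → #
    (7,5)@(15, 11): e=[-8,96,8] → ·
    (3,6)@(7, 13): e=[96,-24,24] → ·
    (4,6)@(9, 13): e=[72,0,24] → #  [on edge]
    (7,6)@(15, 13): e=[0,72,24] → ·  [on edge]
    (5,7)@(11, 15): e=[56,0,40] → #  [on edge]
    (6,8)@(13, 17): e=[40,0,56] → #  [on edge]
    (7,9)@(15, 19): e=[24,0,72] → #  [on edge]
    (8,9)@(17, 19): e=[0,24,72] → ·  [on edge]
    (8,10)@(17, 21): e=[8,0,88] → #  [on edge]
  covered (14 px):
    · · · · · · · · · · ·
    · · · · · · · · · · ·
    · · · · · · · · · · ·
    · · · · · · · · · · ·
    · · · · · · · · · · ·
    · · · # # # # · · · ·
    · · · · # # # · · · ·
    · · · · · # # # · · ·
    · · · · · · # # · · ·
    · · · · · · · # · · ·
    · · · · · · · · # · ·
T1:
  2·area = 96  (B↔C swapped to make it positive)
  edge (6, 10)→(18, 22): d=(12,12) right/bottom  bias=-1
  edge (18, 22)→(10, 22): d=(-8,0) right/bottom  bias=-1
  edge (10, 22)→(6, 10): d=(-4,-12) top-left  bias=+0
    (1,0)@(3, 1): e=[-72,168,0] → ·  [on edge]
    (0,2)@(1, 5): e=[0,136,-40] → ·  [on edge]
    (1,3)@(3, 7): e=[0,120,-24] → ·  [on edge]
    (2,3)@(5, 7): e=[-24,120,0] → ·  [on edge]
    (2,4)@(5, 9): e=[0,104,-8] → ·  [on edge]
    (3,5)@(7, 11): e=[0,88,8] → ·  [on edge]
    (3,6)@(7, 13): e=[24,72,0] → #  [on edge]
    (4,6)@(9, 13): e=[0,72,24] → ·  [on edge]
    (3,7)@(7, 15): e=[48,56,-8] → ·
    (4,7)@(9, 15): e=[24,56,16] → #
    (5,7)@(11, 15): e=[0,56,40] → ·  [on edge]
    (4,8)@(9, 17): e=[48,40,8] → #
    (6,8)@(13, 17): e=[0,40,56] → ·  [on edge]
    (4,9)@(9, 19): e=[72,24,0] → #  [on edge]
    (7,9)@(15, 19): e=[0,24,72] → ·  [on edge]
    (8,10)@(17, 21): e=[0,8,88] → ·  [on edge]
  covered (10 px):
    · · · · · · · · · · ·
    · · · · · · · · · · ·
    · · · · · · · · · · ·
    · · · · · · · · · · ·
    · · · · · · · · · · ·
    · · · · · · · · · · ·
    · · · # · · · · · · ·
    · · · · # · · · · · ·
    · · · · # # · · · · ·
    · · · · # # # · · · ·
    · · · · · # # # · · ·
T2:
  2·area = 78
  edge (20, 10)→(19, 19): d=(-1,9) right/bottom  bias=-1
  edge (19, 19)→(10, 22): d=(-9,3) right/bottom  bias=-1
  edge (10, 22)→(20, 10): d=(10,-12) top-left  bias=+0
    (10,0)@(21, 1): e=[0,156,-78] → ·  [on edge]
    (9,6)@(19, 13): e=[6,54,18] → #
    (10,6)@(21, 13): e=[-12,48,42] → ·
    (8,7)@(17, 15): e=[22,42,14] → #
    (10,7)@(21, 15): e=[-14,30,62] → ·
    (7,8)@(15, 17): e=[38,30,10] → #
    (10,8)@(21, 17): e=[-16,12,82] → ·
    (6,9)@(13, 19): e=[54,18,6] → #
    (9,9)@(19, 19): e=[0,0,78] → ·  [on edge]
    (5,10)@(11, 21): e=[70,6,2] → #
    (6,10)@(13, 21): e=[52,0,26] → ·  [on edge]
    (7,10)@(15, 21): e=[34,-6,50] → ·
  covered (10 px):
    · · · · · · · · · · ·
    · · · · · · · · · · ·
    · · · · · · · · · · ·
    · · · · · · · · · · ·
    · · · · · · · · · · ·
    · · · · · · · · · · ·
    · · · · · · · · · # ·
    · · · · · · · · # # ·
    · · · · · · · # # # ·
    · · · · · · # # # · ·
    · · · · · # · · · · ·
T3:
  2·area = 24  (B↔C swapped to make it positive)
  edge (2, 10)→(2, 2): d=(0,-8) top-left  bias=+0
  edge (2, 2)→(5, 7): d=(3,5) right/bottom  bias=-1
  edge (5, 7)→(2, 10): d=(-3,3) right/bottom  bias=-1
    (5,0)@(11, 1): e=[72,-48,0] → ·  [on edge]
    (4,1)@(9, 3): e=[56,-32,0] → ·  [on edge]
    (1,2)@(3, 5): e=[8,4,12] → #
    (2,2)@(5, 5): e=[24,-6,6] → ·
    (3,2)@(7, 5): e=[40,-16,0] → ·  [on edge]
    (1,3)@(3, 7): e=[8,10,6] → #
    (2,3)@(5, 7): e=[24,0,0] → ·  [on edge]
    (1,4)@(3, 9): e=[8,16,0] → ·  [on edge]
    (0,5)@(1, 11): e=[-8,32,0] → ·  [on edge]
    (5,8)@(11, 17): e=[72,0,-48] → ·  [on edge]
  covered (2 px):
    · · · · · · · · · · ·
    · · · · · · · · · · ·
    · # · · · · · · · · ·
    · # · · · · · · · · ·
    · · · · · · · · · · ·
    · · · · · · · · · · ·
    · · · · · · · · · · ·
    · · · · · · · · · · ·
    · · · · · · · · · · ·
    · · · · · · · · · · ·
    · · · · · · · · · · ·

Result: 36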